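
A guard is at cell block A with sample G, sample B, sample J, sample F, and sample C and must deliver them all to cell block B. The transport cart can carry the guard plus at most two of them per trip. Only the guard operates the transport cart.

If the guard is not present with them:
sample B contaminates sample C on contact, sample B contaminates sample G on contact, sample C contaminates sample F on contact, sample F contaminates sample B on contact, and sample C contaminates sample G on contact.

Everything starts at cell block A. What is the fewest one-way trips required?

7

Counting alone: the guard can take at most 2 across per trip to cell block B, so moving all 5 needs at least 3 loaded trips out, with a return between consecutive ones — at least 5 crossings.
The safety rule pushes this higher. Following every safe sequence of crossings, the most of the 5 that can be at cell block B as the transport cart arrives there on crossing 5 is 4 — never all 5.
So no plan with fewer than 7 crossings exists, and this one achieves 7:
1. Guard goes to cell block B with sample B and sample C.  [cell block A: sample F, sample G, sample J | cell block B: sample B, sample C]
2. Guard goes back to cell block A with sample B.  [cell block A: sample B, sample F, sample G, sample J | cell block B: sample C]
3. Guard goes to cell block B with sample F and sample G.  [cell block A: sample B, sample J | cell block B: sample C, sample F, sample G]
4. Guard goes back to cell block A with sample C.  [cell block A: sample B, sample C, sample J | cell block B: sample F, sample G]
5. Guard goes to cell block B with sample B and sample J.  [cell block A: sample C | cell block B: sample B, sample F, sample G, sample J]
6. Guard goes back to cell block A with sample B.  [cell block A: sample B, sample C | cell block B: sample F, sample G, sample J]
7. Guard goes to cell block B with sample B and sample C.  [cell block A: — | cell block B: sample B, sample C, sample F, sample G, sample J]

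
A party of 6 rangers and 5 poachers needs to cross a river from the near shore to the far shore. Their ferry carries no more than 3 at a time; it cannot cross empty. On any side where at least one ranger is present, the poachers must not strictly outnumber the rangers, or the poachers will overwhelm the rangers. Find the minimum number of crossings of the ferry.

9

Counting alone: each trip to the far shore takes at most 3 across and each return brings at least 1 back, so after t trips out (and t−1 returns) at most 3t − (t−1) of the 11 are across; that first reaches 11 at t = 5, so at least 9 crossings are needed.
The plan below uses exactly 9 crossings, so it is optimal:
1. 3 poachers → the far shore.  (the near shore: 6R 2P; the far shore: 0R 3P)
2. 1 poacher ← the near shore.  (the near shore: 6R 3P; the far shore: 0R 2P)
3. 3 rangers → the far shore.  (the near shore: 3R 3P; the far shore: 3R 2P)
4. 1 ranger ← the near shore.  (the near shore: 4R 3P; the far shore: 2R 2P)
5. 2 rangers and 1 poacher → the far shore.  (the near shore: 2R 2P; the far shore: 4R 3P)
6. 1 ranger ← the near shore.  (the near shore: 3R 2P; the far shore: 3R 3P)
7. 2 rangers and 1 poacher → the far shore.  (the near shore: 1R 1P; the far shore: 5R 4P)
8. 1 ranger ← the near shore.  (the near shore: 2R 1P; the far shore: 4R 4P)
9. 2 rangers and 1 poacher → the far shore.  (the near shore: 0R 0P; the far shore: 6R 5P)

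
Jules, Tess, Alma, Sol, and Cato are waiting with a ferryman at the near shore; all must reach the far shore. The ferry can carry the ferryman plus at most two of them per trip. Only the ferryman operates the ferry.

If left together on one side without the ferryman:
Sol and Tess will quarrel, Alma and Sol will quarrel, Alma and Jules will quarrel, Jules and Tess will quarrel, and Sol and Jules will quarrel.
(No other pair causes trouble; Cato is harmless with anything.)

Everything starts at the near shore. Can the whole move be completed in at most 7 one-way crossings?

Yes

Yes — this plan uses 7 crossings (≤ 7):
1. Ferryman goes to the far shore with Jules and Sol.  [the near shore: Alma, Cato, Tess | the far shore: Jules, Sol]
2. Ferryman goes back to the near shore with Jules.  [the near shore: Alma, Cato, Jules, Tess | the far shore: Sol]
3. Ferryman goes to the far shore with Cato and Jules.  [the near shore: Alma, Tess | the far shore: Cato, Jules, Sol]
4. Ferryman goes back to the near shore with Jules.  [the near shore: Alma, Jules, Tess | the far shore: Cato, Sol]
5. Ferryman goes to the far shore with Alma and Tess.  [the near shore: Jules | the far shore: Alma, Cato, Sol, Tess]
6. Ferryman goes back to the near shore with Sol.  [the near shore: Jules, Sol | the far shore: Alma, Cato, Tess]
7. Ferryman goes to the far shore with Jules and Sol.  [the near shore: — | the far shore: Alma, Cato, Jules, Sol, Tess]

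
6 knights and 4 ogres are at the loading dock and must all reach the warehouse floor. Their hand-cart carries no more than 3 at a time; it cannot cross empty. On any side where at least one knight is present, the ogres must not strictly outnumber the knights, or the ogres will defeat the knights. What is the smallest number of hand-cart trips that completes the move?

Counting alone: each trip to the warehouse floor takes at most 3 across and each return brings at least 1 back, so after t trips out (and t−1 returns) at most 3t − (t−1) of the 10 are across; that first reaches 10 at t = 5, so at least 9 crossings are needed.
The plan below uses exactly 9 crossings, so it is optimal:
1. 2 ogres → the warehouse floor.  (the loading dock: 6K 2O; the warehouse floor: 0K 2O)
2. 1 ogre ← the loading dock.  (the loading dock: 6K 3O; the warehouse floor: 0K 1O)
3. 3 ogres → the warehouse floor.  (the loading dock: 6K 0O; the warehouse floor: 0K 4O)
4. 1 ogre ← the loading dock.  (the loading dock: 6K 1O; the warehouse floor: 0K 3O)
5. 3 knights → the warehouse floor.  (the loading dock: 3K 1O; the warehouse floor: 3K 3O)
6. 1 ogre ← the loading dock.  (the loading dock: 3K 2O; the warehouse floor: 3K 2O)
7. 1 knight and 2 ogres → the warehouse floor.  (the loading dock: 2K 0O; the warehouse floor: 4K 4O)
8. 1 ogre ← the loading dock.  (the loading dock: 2K 1O; the warehouse floor: 4K 3O)
9. 2 knights and 1 ogre → the warehouse floor.  (the loading dock: 0K 0O; the warehouse floor: 6K 4O)

9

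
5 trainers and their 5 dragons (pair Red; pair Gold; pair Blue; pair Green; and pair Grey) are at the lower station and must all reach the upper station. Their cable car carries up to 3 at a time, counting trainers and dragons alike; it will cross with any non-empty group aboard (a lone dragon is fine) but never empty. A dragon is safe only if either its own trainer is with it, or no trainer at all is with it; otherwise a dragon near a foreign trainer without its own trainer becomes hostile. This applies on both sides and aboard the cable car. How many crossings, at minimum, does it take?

11

Counting alone: each trip to the upper station takes at most 3 across and each return brings at least 1 back, so after t trips out (and t−1 returns) at most 3t − (t−1) of the 10 are across; that first reaches 10 at t = 5, so at least 9 crossings are needed.
The safety rule pushes this higher. Following every safe sequence of crossings, the most of the 10 that can be at the upper station as the cable car arrives there on crossing 9 is 9 — never all 10.
So no plan with fewer than 11 crossings exists, and this one achieves 11:
1. dragon Red and trainer Red cross → the upper station.
2. trainer Red crosses ← the lower station.
3. dragon Blue, dragon Gold, and dragon Green cross → the upper station.
4. dragon Red crosses ← the lower station.
5. trainer Blue, trainer Gold, and trainer Green cross → the upper station.
6. dragon Gold and trainer Gold cross ← the lower station.
7. trainer Gold, trainer Grey, and trainer Red cross → the upper station.
8. dragon Blue crosses ← the lower station.
9. dragon Gold and dragon Red cross → the upper station.
10. dragon Red crosses ← the lower station.
11. dragon Blue, dragon Grey, and dragon Red cross → the upper station.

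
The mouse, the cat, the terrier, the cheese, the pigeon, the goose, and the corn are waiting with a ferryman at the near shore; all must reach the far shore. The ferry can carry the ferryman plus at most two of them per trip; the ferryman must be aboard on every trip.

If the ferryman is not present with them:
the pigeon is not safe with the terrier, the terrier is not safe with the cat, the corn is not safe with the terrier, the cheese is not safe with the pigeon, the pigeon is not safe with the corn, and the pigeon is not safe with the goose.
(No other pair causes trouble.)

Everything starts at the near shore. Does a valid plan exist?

1. Ferryman goes to the far shore with the pigeon and the terrier.  [the near shore: the cat, the cheese, the corn, the goose, the mouse | the far shore: the pigeon, the terrier]
2. Ferryman goes back to the near shore with the terrier.  [the near shore: the cat, the cheese, the corn, the goose, the mouse, the terrier | the far shore: the pigeon]
3. Ferryman goes to the far shore with the mouse and the terrier.  [the near shore: the cat, the cheese, the corn, the goose | the far shore: the mouse, the pigeon, the terrier]
4. Ferryman goes back to the near shore with the terrier.  [the near shore: the cat, the cheese, the corn, the goose, the terrier | the far shore: the mouse, the pigeon]
5. Ferryman goes to the far shore with the cat and the terrier.  [the near shore: the cheese, the corn, the goose | the far shore: the cat, the mouse, the pigeon, the terrier]
6. Ferryman goes back to the near shore with the terrier.  [the near shore: the cheese, the corn, the goose, the terrier | the far shore: the cat, the mouse, the pigeon]
7. Ferryman goes to the far shore with the cheese and the corn.  [the near shore: the goose, the terrier | the far shore: the cat, the cheese, the corn, the mouse, the pigeon]
8. Ferryman goes back to the near shore with the pigeon.  [the near shore: the goose, the pigeon, the terrier | the far shore: the cat, the cheese, the corn, the mouse]
9. Ferryman goes to the far shore with the goose and the terrier.  [the near shore: the pigeon | the far shore: the cat, the cheese, the corn, the goose, the mouse, the terrier]
10. Ferryman goes back to the near shore with the terrier.  [the near shore: the pigeon, the terrier | the far shore: the cat, the cheese, the corn, the goose, the mouse]
11. Ferryman goes to the far shore with the pigeon and the terrier.  [the near shore: — | the far shore: the cat, the cheese, the corn, the goose, the mouse, the pigeon, the terrier]

Yes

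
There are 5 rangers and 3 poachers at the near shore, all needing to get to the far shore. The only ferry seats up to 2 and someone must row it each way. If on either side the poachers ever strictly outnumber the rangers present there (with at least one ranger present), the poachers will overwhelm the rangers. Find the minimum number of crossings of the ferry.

13

Counting alone: each trip to the far shore takes at most 2 across and each return brings at least 1 back, so after t trips out (and t−1 returns) at most 2t − (t−1) of the 8 are across; that first reaches 8 at t = 7, so at least 13 crossings are needed.
The plan below uses exactly 13 crossings, so it is optimal:
1. 2 poachers → the far shore.  (the near shore: 5R 1P; the far shore: 0R 2P)
2. 1 poacher ← the near shore.  (the near shore: 5R 2P; the far shore: 0R 1P)
3. 2 poachers → the far shore.  (the near shore: 5R 0P; the far shore: 0R 3P)
4. 1 poacher ← the near shore.  (the near shore: 5R 1P; the far shore: 0R 2P)
5. 2 rangers → the far shore.  (the near shore: 3R 1P; the far shore: 2R 2P)
6. 1 poacher ← the near shore.  (the near shore: 3R 2P; the far shore: 2R 1P)
7. 1 ranger and 1 poacher → the far shore.  (the near shore: 2R 1P; the far shore: 3R 2P)
8. 1 poacher ← the near shore.  (the near shore: 2R 2P; the far shore: 3R 1P)
9. 2 poachers → the far shore.  (the near shore: 2R 0P; the far shore: 3R 3P)
10. 1 poacher ← the near shore.  (the near shore: 2R 1P; the far shore: 3R 2P)
11. 1 ranger and 1 poacher → the far shore.  (the near shore: 1R 0P; the far shore: 4R 3P)
12. 1 poacher ← the near shore.  (the near shore: 1R 1P; the far shore: 4R 2P)
13. 1 ranger and 1 poacher → the far shore.  (the near shore: 0R 0P; the far shore: 5R 3P)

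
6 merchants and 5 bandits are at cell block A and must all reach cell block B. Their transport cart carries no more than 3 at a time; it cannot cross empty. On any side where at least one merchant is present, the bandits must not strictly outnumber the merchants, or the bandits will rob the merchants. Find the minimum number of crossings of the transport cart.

9

Counting alone: each trip to cell block B takes at most 3 across and each return brings at least 1 back, so after t trips out (and t−1 returns) at most 3t − (t−1) of the 11 are across; that first reaches 11 at t = 5, so at least 9 crossings are needed.
The plan below uses exactly 9 crossings, so it is optimal:
1. 3 bandits → cell block B.  (cell block A: 6M 2B; cell block B: 0M 3B)
2. 1 bandit ← cell block A.  (cell block A: 6M 3B; cell block B: 0M 2B)
3. 3 merchants → cell block B.  (cell block A: 3M 3B; cell block B: 3M 2B)
4. 1 merchant ← cell block A.  (cell block A: 4M 3B; cell block B: 2M 2B)
5. 2 merchants and 1 bandit → cell block B.  (cell block A: 2M 2B; cell block B: 4M 3B)
6. 1 merchant ← cell block A.  (cell block A: 3M 2B; cell block B: 3M 3B)
7. 2 merchants and 1 bandit → cell block B.  (cell block A: 1M 1B; cell block B: 5M 4B)
8. 1 merchant ← cell block A.  (cell block A: 2M 1B; cell block B: 4M 4B)
9. 2 merchants and 1 bandit → cell block B.  (cell block A: 0M 0B; cell block B: 6M 5B)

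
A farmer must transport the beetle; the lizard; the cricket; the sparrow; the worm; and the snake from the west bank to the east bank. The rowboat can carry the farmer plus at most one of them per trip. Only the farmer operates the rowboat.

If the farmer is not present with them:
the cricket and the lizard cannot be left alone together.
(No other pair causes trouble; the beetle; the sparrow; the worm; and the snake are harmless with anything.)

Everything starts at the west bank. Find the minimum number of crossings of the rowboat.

Counting alone: the farmer can take at most 1 across per trip to the east bank, so moving all 6 needs at least 6 loaded trips out, with a return between consecutive ones — at least 11 crossings.
The plan below uses exactly 11 crossings, so it is optimal:
1. Farmer goes to the east bank with the lizard.
2. Farmer goes back to the west bank alone.
3. Farmer goes to the east bank with the beetle.
4. Farmer goes back to the west bank alone.
5. Farmer goes to the east bank with the sparrow.
6. Farmer goes back to the west bank alone.
7. Farmer goes to the east bank with the worm.
8. Farmer goes back to the west bank alone.
9. Farmer goes to the east bank with the snake.
10. Farmer goes back to the west bank alone.
11. Farmer goes to the east bank with the cricket.

11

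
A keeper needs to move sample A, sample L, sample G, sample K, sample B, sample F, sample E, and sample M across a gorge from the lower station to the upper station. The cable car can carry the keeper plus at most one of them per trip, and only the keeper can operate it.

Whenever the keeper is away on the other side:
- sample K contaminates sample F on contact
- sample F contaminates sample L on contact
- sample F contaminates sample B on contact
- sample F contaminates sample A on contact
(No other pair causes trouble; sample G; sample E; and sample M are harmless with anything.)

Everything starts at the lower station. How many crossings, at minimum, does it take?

Following every safe sequence of crossings from the start, the most of the 8 that can be at the upper station as the cable car arrives there on crossings 1, 3, 5, 7, 9 is 1, 2, 3, 4, 5 respectively; the best ever achieved is 5 of 8.
From crossing 11 on, no configuration arises that was not already reachable earlier: only 88 distinct safe configurations (who is on which side, and where the cable car is) can ever be reached, none of them has everyone across, and every continuation just revisits them. So no valid plan exists.

impossible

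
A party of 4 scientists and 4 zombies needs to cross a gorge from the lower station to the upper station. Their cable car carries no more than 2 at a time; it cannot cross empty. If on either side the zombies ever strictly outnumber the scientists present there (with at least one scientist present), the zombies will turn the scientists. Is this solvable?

Following every safe sequence of crossings from the start, the most of the 8 that can be at the upper station as the cable car arrives there on crossings 1, 3, 5 is 2, 3, 4 respectively; the best ever achieved is 4 of 8.
From crossing 7 on, no configuration arises that was not already reachable earlier: only 11 distinct safe configurations (who is on which side, and where the cable car is) can ever be reached, none of them has everyone across, and every continuation just revisits them. They are: 0 scientists + 0 zombies across (cable car back at the start); 0 scientists + 1 zombie across (cable car there); 0 scientists + 1 zombie across (cable car back at the start); 0 scientists + 2 zombies across (cable car there); 0 scientists + 2 zombies across (cable car back at the start); 0 scientists + 3 zombies across (cable car there); 0 scientists + 3 zombies across (cable car back at the start); 0 scientists + 4 zombies across (cable car there); 1 scientist + 1 zombie across (cable car there); 1 scientist + 1 zombie across (cable car back at the start); 2 scientists + 2 zombies across (cable car there). So no valid plan exists.

No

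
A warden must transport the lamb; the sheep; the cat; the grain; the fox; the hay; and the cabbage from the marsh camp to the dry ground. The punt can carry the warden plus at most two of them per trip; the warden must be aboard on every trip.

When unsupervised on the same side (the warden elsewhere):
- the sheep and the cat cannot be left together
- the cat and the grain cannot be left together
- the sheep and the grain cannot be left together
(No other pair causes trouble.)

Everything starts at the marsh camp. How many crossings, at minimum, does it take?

11

Counting alone: the warden can take at most 2 across per trip to the dry ground, so moving all 7 needs at least 4 loaded trips out, with a return between consecutive ones — at least 7 crossings.
The safety rule pushes this higher. Following every safe sequence of crossings, the most of the 7 that can be at the dry ground as the punt arrives there on crossings 7, 9 is 5, 6 respectively — never all 7.
So no plan with fewer than 11 crossings exists, and this one achieves 11:
1. Warden goes to the dry ground with the cat and the sheep.
2. Warden goes back to the marsh camp with the sheep.
3. Warden goes to the dry ground with the lamb and the sheep.
4. Warden goes back to the marsh camp with the sheep.
5. Warden goes to the dry ground with the fox and the sheep.
6. Warden goes back to the marsh camp with the sheep.
7. Warden goes to the dry ground with the hay and the sheep.
8. Warden goes back to the marsh camp with the sheep.
9. Warden goes to the dry ground with the cabbage and the sheep.
10. Warden goes back to the marsh camp with the sheep.
11. Warden goes to the dry ground with the grain and the sheep.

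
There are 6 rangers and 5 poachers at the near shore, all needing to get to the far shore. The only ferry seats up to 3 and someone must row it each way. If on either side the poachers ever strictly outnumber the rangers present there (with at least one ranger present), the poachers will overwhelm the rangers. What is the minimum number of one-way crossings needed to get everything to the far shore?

Counting alone: each trip to the far shore takes at most 3 across and each return brings at least 1 back, so after t trips out (and t−1 returns) at most 3t − (t−1) of the 11 are across; that first reaches 11 at t = 5, so at least 9 crossings are needed.
The plan below uses exactly 9 crossings, so it is optimal:
1. 3 poachers → the far shore.  (the near shore: 6R 2P; the far shore: 0R 3P)
2. 1 poacher ← the near shore.  (the near shore: 6R 3P; the far shore: 0R 2P)
3. 3 rangers → the far shore.  (the near shore: 3R 3P; the far shore: 3R 2P)
4. 1 ranger ← the near shore.  (the near shore: 4R 3P; the far shore: 2R 2P)
5. 2 rangers and 1 poacher → the far shore.  (the near shore: 2R 2P; the far shore: 4R 3P)
6. 1 ranger ← the near shore.  (the near shore: 3R 2P; the far shore: 3R 3P)
7. 2 rangers and 1 poacher → the far shore.  (the near shore: 1R 1P; the far shore: 5R 4P)
8. 1 ranger ← the near shore.  (the near shore: 2R 1P; the far shore: 4R 4P)
9. 2 rangers and 1 poacher → the far shore.  (the near shore: 0R 0P; the far shore: 6R 5P)

9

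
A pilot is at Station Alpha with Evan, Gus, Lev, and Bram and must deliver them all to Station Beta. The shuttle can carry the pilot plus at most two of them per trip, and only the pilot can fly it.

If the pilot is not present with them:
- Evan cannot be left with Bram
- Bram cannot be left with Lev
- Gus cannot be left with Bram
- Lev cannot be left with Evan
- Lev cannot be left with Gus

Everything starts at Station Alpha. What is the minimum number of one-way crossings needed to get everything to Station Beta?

Counting alone: the pilot can take at most 2 across per trip to Station Beta, so moving all 4 needs at least 2 loaded trips out, with a return between consecutive ones — at least 3 crossings.
The safety rule pushes this higher. Following every safe sequence of crossings, the most of the 4 that can be at Station Beta as the shuttle arrives there on crossing 3 is 3 — never all 4.
So no plan with fewer than 5 crossings exists, and this one achieves 5:
1. Pilot goes to Station Beta with Bram and Lev.  [Station Alpha: Evan, Gus | Station Beta: Bram, Lev]
2. Pilot goes back to Station Alpha with Lev.  [Station Alpha: Evan, Gus, Lev | Station Beta: Bram]
3. Pilot goes to Station Beta with Evan and Gus.  [Station Alpha: Lev | Station Beta: Bram, Evan, Gus]
4. Pilot goes back to Station Alpha with Bram.  [Station Alpha: Bram, Lev | Station Beta: Evan, Gus]
5. Pilot goes to Station Beta with Bram and Lev.  [Station Alpha: — | Station Beta: Bram, Evan, Gus, Lev]

5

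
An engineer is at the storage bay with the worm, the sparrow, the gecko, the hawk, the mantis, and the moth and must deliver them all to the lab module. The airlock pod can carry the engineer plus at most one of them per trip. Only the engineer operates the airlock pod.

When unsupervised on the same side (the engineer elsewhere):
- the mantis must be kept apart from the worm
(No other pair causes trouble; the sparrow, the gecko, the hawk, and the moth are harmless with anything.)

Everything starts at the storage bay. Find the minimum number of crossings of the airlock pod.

11

Counting alone: the engineer can take at most 1 across per trip to the lab module, so moving all 6 needs at least 6 loaded trips out, with a return between consecutive ones — at least 11 crossings.
The plan below uses exactly 11 crossings, so it is optimal:
1. Engineer goes to the lab module with the worm.
2. Engineer goes back to the storage bay alone.
3. Engineer goes to the lab module with the sparrow.
4. Engineer goes back to the storage bay alone.
5. Engineer goes to the lab module with the gecko.
6. Engineer goes back to the storage bay alone.
7. Engineer goes to the lab module with the hawk.
8. Engineer goes back to the storage bay alone.
9. Engineer goes to the lab module with the moth.
10. Engineer goes back to the storage bay alone.
11. Engineer goes to the lab module with the mantis.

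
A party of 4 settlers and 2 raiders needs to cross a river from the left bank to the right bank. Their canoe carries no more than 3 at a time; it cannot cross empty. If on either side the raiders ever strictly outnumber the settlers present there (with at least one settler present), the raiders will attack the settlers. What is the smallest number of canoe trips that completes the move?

Counting alone: each trip to the right bank takes at most 3 across and each return brings at least 1 back, so after t trips out (and t−1 returns) at most 3t − (t−1) of the 6 are across; that first reaches 6 at t = 3, so at least 5 crossings are needed.
The plan below uses exactly 5 crossings, so it is optimal:
1. 2 raiders → the right bank.  (the left bank: 4S 0R; the right bank: 0S 2R)
2. 1 raider ← the left bank.  (the left bank: 4S 1R; the right bank: 0S 1R)
3. 2 settlers and 1 raider → the right bank.  (the left bank: 2S 0R; the right bank: 2S 2R)
4. 1 raider ← the left bank.  (the left bank: 2S 1R; the right bank: 2S 1R)
5. 2 settlers and 1 raider → the right bank.  (the left bank: 0S 0R; the right bank: 4S 2R)

5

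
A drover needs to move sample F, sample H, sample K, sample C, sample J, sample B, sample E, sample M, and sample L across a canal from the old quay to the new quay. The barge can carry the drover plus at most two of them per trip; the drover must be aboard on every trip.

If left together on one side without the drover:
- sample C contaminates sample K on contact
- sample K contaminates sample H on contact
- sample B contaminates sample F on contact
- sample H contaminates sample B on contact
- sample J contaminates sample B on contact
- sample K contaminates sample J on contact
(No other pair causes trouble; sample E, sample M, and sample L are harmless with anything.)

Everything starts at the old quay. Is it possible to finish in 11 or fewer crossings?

Yes

Yes — this plan uses 11 crossings (≤ 11):
1. Drover goes to the new quay with sample B and sample K.  [the old quay: sample C, sample E, sample F, sample H, sample J, sample L, sample M | the new quay: sample B, sample K]
2. Drover goes back to the old quay alone.  [the old quay: sample C, sample E, sample F, sample H, sample J, sample L, sample M | the new quay: sample B, sample K]
3. Drover goes to the new quay with sample F.  [the old quay: sample C, sample E, sample H, sample J, sample L, sample M | the new quay: sample B, sample F, sample K]
4. Drover goes back to the old quay with sample B.  [the old quay: sample B, sample C, sample E, sample H, sample J, sample L, sample M | the new quay: sample F, sample K]
5. Drover goes to the new quay with sample H and sample J.  [the old quay: sample B, sample C, sample E, sample L, sample M | the new quay: sample F, sample H, sample J, sample K]
6. Drover goes back to the old quay with sample K.  [the old quay: sample B, sample C, sample E, sample K, sample L, sample M | the new quay: sample F, sample H, sample J]
7. Drover goes to the new quay with sample C and sample E.  [the old quay: sample B, sample K, sample L, sample M | the new quay: sample C, sample E, sample F, sample H, sample J]
8. Drover goes back to the old quay alone.  [the old quay: sample B, sample K, sample L, sample M | the new quay: sample C, sample E, sample F, sample H, sample J]
9. Drover goes to the new quay with sample L and sample M.  [the old quay: sample B, sample K | the new quay: sample C, sample E, sample F, sample H, sample J, sample L, sample M]
10. Drover goes back to the old quay alone.  [the old quay: sample B, sample K | the new quay: sample C, sample E, sample F, sample H, sample J, sample L, sample M]
11. Drover goes to the new quay with sample B and sample K.  [the old quay: — | the new quay: sample B, sample C, sample E, sample F, sample H, sample J, sample K, sample L, sample M]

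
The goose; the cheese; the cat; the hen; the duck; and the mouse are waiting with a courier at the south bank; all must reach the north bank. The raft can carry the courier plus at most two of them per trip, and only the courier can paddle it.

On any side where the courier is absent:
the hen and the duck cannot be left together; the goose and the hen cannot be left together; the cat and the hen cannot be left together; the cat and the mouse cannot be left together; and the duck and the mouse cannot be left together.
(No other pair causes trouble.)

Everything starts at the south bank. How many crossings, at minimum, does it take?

7

Counting alone: the courier can take at most 2 across per trip to the north bank, so moving all 6 needs at least 3 loaded trips out, with a return between consecutive ones — at least 5 crossings.
The safety rule pushes this higher. Following every safe sequence of crossings, the most of the 6 that can be at the north bank as the raft arrives there on crossing 5 is 5 — never all 6.
So no plan with fewer than 7 crossings exists, and this one achieves 7:
1. Courier goes to the north bank with the hen and the mouse.
2. Courier goes back to the south bank alone.
3. Courier goes to the north bank with the cheese and the goose.
4. Courier goes back to the south bank with the hen.
5. Courier goes to the north bank with the cat and the duck.
6. Courier goes back to the south bank with the mouse.
7. Courier goes to the north bank with the hen and the mouse.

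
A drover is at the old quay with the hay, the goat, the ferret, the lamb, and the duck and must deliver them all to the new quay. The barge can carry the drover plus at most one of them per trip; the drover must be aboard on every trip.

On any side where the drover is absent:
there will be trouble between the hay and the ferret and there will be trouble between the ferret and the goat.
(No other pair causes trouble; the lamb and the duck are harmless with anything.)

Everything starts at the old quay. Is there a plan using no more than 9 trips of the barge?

Counting alone: the drover can take at most 1 across per trip to the new quay, so moving all 5 needs at least 5 loaded trips out, with a return between consecutive ones — at least 9 crossings.
The safety rule pushes this higher. Following every safe sequence of crossings, the most of the 5 that can be at the new quay as the barge arrives there on crossing 9 is 4 — never all 5.
So the move cannot be finished within 9 crossings. (The shortest complete plan takes 11:)
1. Drover goes to the new quay with the ferret.
2. Drover goes back to the old quay alone.
3. Drover goes to the new quay with the hay.
4. Drover goes back to the old quay with the ferret.
5. Drover goes to the new quay with the goat.
6. Drover goes back to the old quay alone.
7. Drover goes to the new quay with the lamb.
8. Drover goes back to the old quay alone.
9. Drover goes to the new quay with the duck.
10. Drover goes back to the old quay alone.
11. Drover goes to the new quay with the ferret.

No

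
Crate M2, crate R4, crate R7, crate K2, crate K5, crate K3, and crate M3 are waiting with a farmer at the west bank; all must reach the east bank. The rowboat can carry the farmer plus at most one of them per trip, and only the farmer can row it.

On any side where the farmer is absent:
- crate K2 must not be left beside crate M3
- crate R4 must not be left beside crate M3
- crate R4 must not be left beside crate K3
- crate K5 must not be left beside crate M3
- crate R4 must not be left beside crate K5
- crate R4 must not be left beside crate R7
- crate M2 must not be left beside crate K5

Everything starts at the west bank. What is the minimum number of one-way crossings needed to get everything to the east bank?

impossible

Whatever the first load, the items left behind include a forbidden pair without the farmer. No opening move is safe, so no plan exists.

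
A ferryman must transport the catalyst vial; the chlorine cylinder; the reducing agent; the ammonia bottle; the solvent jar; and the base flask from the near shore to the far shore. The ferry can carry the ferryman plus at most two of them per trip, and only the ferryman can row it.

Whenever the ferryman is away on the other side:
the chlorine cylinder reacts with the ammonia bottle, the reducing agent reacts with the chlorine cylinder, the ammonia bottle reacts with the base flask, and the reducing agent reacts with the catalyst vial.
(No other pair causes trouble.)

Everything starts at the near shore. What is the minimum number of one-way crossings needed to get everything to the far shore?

7

Counting alone: the ferryman can take at most 2 across per trip to the far shore, so moving all 6 needs at least 3 loaded trips out, with a return between consecutive ones — at least 5 crossings.
The safety rule pushes this higher. Following every safe sequence of crossings, the most of the 6 that can be at the far shore as the ferry arrives there on crossing 5 is 5 — never all 6.
So no plan with fewer than 7 crossings exists, and this one achieves 7:
1. Ferryman goes to the far shore with the ammonia bottle and the reducing agent.
2. Ferryman goes back to the near shore alone.
3. Ferryman goes to the far shore with the catalyst vial and the chlorine cylinder.
4. Ferryman goes back to the near shore with the ammonia bottle and the reducing agent.
5. Ferryman goes to the far shore with the base flask and the solvent jar.
6. Ferryman goes back to the near shore alone.
7. Ferryman goes to the far shore with the ammonia bottle and the reducing agent.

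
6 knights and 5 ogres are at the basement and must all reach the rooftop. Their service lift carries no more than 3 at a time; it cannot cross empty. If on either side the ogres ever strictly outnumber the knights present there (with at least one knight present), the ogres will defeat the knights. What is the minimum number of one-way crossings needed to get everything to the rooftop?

9

Counting alone: each trip to the rooftop takes at most 3 across and each return brings at least 1 back, so after t trips out (and t−1 returns) at most 3t − (t−1) of the 11 are across; that first reaches 11 at t = 5, so at least 9 crossings are needed.
The plan below uses exactly 9 crossings, so it is optimal:
1. 3 ogres → the rooftop.  (the basement: 6K 2O; the rooftop: 0K 3O)
2. 1 ogre ← the basement.  (the basement: 6K 3O; the rooftop: 0K 2O)
3. 3 knights → the rooftop.  (the basement: 3K 3O; the rooftop: 3K 2O)
4. 1 knight ← the basement.  (the basement: 4K 3O; the rooftop: 2K 2O)
5. 2 knights and 1 ogre → the rooftop.  (the basement: 2K 2O; the rooftop: 4K 3O)
6. 1 knight ← the basement.  (the basement: 3K 2O; the rooftop: 3K 3O)
7. 2 knights and 1 ogre → the rooftop.  (the basement: 1K 1O; the rooftop: 5K 4O)
8. 1 knight ← the basement.  (the basement: 2K 1O; the rooftop: 4K 4O)
9. 2 knights and 1 ogre → the rooftop.  (the basement: 0K 0O; the rooftop: 6K 5O)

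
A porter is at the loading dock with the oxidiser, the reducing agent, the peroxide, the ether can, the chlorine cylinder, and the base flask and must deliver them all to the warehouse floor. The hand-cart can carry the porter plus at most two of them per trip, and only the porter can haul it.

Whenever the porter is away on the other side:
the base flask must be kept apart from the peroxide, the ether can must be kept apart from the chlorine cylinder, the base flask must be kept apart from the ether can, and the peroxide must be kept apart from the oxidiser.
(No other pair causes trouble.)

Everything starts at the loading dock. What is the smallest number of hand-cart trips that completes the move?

Counting alone: the porter can take at most 2 across per trip to the warehouse floor, so moving all 6 needs at least 3 loaded trips out, with a return between consecutive ones — at least 5 crossings.
The safety rule pushes this higher. Following every safe sequence of crossings, the most of the 6 that can be at the warehouse floor as the hand-cart arrives there on crossing 5 is 5 — never all 6.
So no plan with fewer than 7 crossings exists, and this one achieves 7:
1. Porter goes to the warehouse floor with the ether can and the peroxide.  [the loading dock: the base flask, the chlorine cylinder, the oxidiser, the reducing agent | the warehouse floor: the ether can, the peroxide]
2. Porter goes back to the loading dock alone.  [the loading dock: the base flask, the chlorine cylinder, the oxidiser, the reducing agent | the warehouse floor: the ether can, the peroxide]
3. Porter goes to the warehouse floor with the oxidiser and the reducing agent.  [the loading dock: the base flask, the chlorine cylinder | the warehouse floor: the ether can, the oxidiser, the peroxide, the reducing agent]
4. Porter goes back to the loading dock with the peroxide.  [the loading dock: the base flask, the chlorine cylinder, the peroxide | the warehouse floor: the ether can, the oxidiser, the reducing agent]
5. Porter goes to the warehouse floor with the base flask and the chlorine cylinder.  [the loading dock: the peroxide | the warehouse floor: the base flask, the chlorine cylinder, the ether can, the oxidiser, the reducing agent]
6. Porter goes back to the loading dock with the ether can.  [the loading dock: the ether can, the peroxide | the warehouse floor: the base flask, the chlorine cylinder, the oxidiser, the reducing agent]
7. Porter goes to the warehouse floor with the ether can and the peroxide.  [the loading dock: — | the warehouse floor: the base flask, the chlorine cylinder, the ether can, the oxidiser, the peroxide, the reducing agent]

7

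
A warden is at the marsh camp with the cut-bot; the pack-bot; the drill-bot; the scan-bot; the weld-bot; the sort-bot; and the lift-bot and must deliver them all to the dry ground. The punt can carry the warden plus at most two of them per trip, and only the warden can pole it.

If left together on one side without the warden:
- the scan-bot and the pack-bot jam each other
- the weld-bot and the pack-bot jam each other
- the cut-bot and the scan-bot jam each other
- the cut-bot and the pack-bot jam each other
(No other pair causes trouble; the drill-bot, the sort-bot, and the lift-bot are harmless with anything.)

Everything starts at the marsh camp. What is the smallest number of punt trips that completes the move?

Counting alone: the warden can take at most 2 across per trip to the dry ground, so moving all 7 needs at least 4 loaded trips out, with a return between consecutive ones — at least 7 crossings.
The safety rule pushes this higher. Following every safe sequence of crossings, the most of the 7 that can be at the dry ground as the punt arrives there on crossings 7, 9 is 5, 6 respectively — never all 7.
So no plan with fewer than 11 crossings exists, and this one achieves 11:
1. Warden goes to the dry ground with the cut-bot and the pack-bot.  [the marsh camp: the drill-bot, the lift-bot, the scan-bot, the sort-bot, the weld-bot | the dry ground: the cut-bot, the pack-bot]
2. Warden goes back to the marsh camp with the cut-bot.  [the marsh camp: the cut-bot, the drill-bot, the lift-bot, the scan-bot, the sort-bot, the weld-bot | the dry ground: the pack-bot]
3. Warden goes to the dry ground with the cut-bot and the drill-bot.  [the marsh camp: the lift-bot, the scan-bot, the sort-bot, the weld-bot | the dry ground: the cut-bot, the drill-bot, the pack-bot]
4. Warden goes back to the marsh camp with the cut-bot.  [the marsh camp: the cut-bot, the lift-bot, the scan-bot, the sort-bot, the weld-bot | the dry ground: the drill-bot, the pack-bot]
5. Warden goes to the dry ground with the cut-bot and the weld-bot.  [the marsh camp: the lift-bot, the scan-bot, the sort-bot | the dry ground: the cut-bot, the drill-bot, the pack-bot, the weld-bot]
6. Warden goes back to the marsh camp with the pack-bot.  [the marsh camp: the lift-bot, the pack-bot, the scan-bot, the sort-bot | the dry ground: the cut-bot, the drill-bot, the weld-bot]
7. Warden goes to the dry ground with the pack-bot and the sort-bot.  [the marsh camp: the lift-bot, the scan-bot | the dry ground: the cut-bot, the drill-bot, the pack-bot, the sort-bot, the weld-bot]
8. Warden goes back to the marsh camp with the pack-bot.  [the marsh camp: the lift-bot, the pack-bot, the scan-bot | the dry ground: the cut-bot, the drill-bot, the sort-bot, the weld-bot]
9. Warden goes to the dry ground with the lift-bot and the pack-bot.  [the marsh camp: the scan-bot | the dry ground: the cut-bot, the drill-bot, the lift-bot, the pack-bot, the sort-bot, the weld-bot]
10. Warden goes back to the marsh camp with the pack-bot.  [the marsh camp: the pack-bot, the scan-bot | the dry ground: the cut-bot, the drill-bot, the lift-bot, the sort-bot, the weld-bot]
11. Warden goes to the dry ground with the pack-bot and the scan-bot.  [the marsh camp: — | the dry ground: the cut-bot, the drill-bot, the lift-bot, the pack-bot, the scan-bot, the sort-bot, the weld-bot]

11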